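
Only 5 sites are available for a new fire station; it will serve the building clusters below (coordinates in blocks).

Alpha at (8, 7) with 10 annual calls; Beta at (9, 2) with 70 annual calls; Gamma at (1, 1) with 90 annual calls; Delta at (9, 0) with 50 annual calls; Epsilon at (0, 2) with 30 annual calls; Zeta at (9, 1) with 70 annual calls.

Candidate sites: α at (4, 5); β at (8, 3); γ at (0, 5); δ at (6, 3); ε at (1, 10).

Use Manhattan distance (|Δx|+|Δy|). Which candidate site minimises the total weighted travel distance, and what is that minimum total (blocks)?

Total weighted distance at each candidate:
  α (4, 5): total = 2590
  β (8, 3): total = 1670
  γ (0, 5): total = 3090
  δ (6, 3): total = 1830
  ε (1, 10): total = 4390
Minimum is at β with total 1670 blocks.

β, total 1670 blocks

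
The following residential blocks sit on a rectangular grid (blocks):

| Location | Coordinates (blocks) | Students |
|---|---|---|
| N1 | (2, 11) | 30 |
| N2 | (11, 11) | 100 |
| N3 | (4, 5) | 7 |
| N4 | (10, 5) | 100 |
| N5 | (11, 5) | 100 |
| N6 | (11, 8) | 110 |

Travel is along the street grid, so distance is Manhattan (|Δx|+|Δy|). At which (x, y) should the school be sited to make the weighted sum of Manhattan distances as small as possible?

Manhattan distance separates: Σwᵢ(|x−xᵢ|+|y−yᵢ|) = Σwᵢ|x−xᵢ| + Σwᵢ|y−yᵢ|, so x and y are optimised independently as 1-D weighted medians.
Total weight W = 447; half = 223.5.
x-coordinate, sorted with cumulative weight:
  x=2 (N1, w=30) cum 30
  x=4 (N3, w=7) cum 37
  x=10 (N4, w=100) cum 137
  x=11 (N2, w=100) cum 237  ← median
  x=11 (N5, w=100) cum 337
  x=11 (N6, w=110) cum 447
⇒ x* = 11
y-coordinate, sorted with cumulative weight:
  y=5 (N3, w=7) cum 7
  y=5 (N4, w=100) cum 107
  y=5 (N5, w=100) cum 207
  y=8 (N6, w=110) cum 317  ← median
  y=11 (N1, w=30) cum 347
  y=11 (N2, w=100) cum 447
⇒ y* = 8

(11, 8)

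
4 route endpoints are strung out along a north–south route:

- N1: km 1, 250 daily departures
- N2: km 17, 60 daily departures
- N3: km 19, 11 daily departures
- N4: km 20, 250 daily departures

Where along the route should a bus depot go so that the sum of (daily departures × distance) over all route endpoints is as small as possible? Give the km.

For a sum of weighted absolute distances on a line, the optimum is the weighted median (not the mean). Total weight W = 571; half-weight = 285.5.
Sort by position and accumulate weight:
  km 1 (N1, w=250) → cum 250
  km 17 (N2, w=60) → cum 310  ≥ 285.5 → median here
  km 19 (N3, w=11) → cum 321
  km 20 (N4, w=250) → cum 571
Optimal location: km 17.

x = 17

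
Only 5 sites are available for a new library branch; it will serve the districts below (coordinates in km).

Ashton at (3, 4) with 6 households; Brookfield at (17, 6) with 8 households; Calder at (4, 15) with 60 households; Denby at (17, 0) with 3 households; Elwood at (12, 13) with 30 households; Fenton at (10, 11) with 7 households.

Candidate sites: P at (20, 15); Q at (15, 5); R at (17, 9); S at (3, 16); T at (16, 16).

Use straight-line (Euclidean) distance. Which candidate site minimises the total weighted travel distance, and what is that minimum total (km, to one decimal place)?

Total weighted distance at each candidate:
  P (20, 15): total = 1526.1
  Q (15, 5): total = 1309.2
  R (17, 9): total = 1242.3
  S (3, 16): total = 703.1
  T (16, 16): total = 1161.8
Minimum is at S with total 703.1 km.

S, total 703.1 km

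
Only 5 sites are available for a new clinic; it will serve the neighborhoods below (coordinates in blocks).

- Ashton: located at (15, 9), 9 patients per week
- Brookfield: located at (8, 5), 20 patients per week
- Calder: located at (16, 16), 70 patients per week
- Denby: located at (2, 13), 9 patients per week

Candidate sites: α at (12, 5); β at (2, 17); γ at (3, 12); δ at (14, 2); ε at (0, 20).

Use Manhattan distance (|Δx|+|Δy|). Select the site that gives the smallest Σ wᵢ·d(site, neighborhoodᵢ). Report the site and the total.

α, total 1355 blocks

Total weighted distance at each candidate:
  α (12, 5): total = 1355
  β (2, 17): total = 1635
  γ (3, 12): total = 1583
  δ (14, 2): total = 1579
  ε (0, 20): total = 2175
Minimum is at α with total 1355 blocks.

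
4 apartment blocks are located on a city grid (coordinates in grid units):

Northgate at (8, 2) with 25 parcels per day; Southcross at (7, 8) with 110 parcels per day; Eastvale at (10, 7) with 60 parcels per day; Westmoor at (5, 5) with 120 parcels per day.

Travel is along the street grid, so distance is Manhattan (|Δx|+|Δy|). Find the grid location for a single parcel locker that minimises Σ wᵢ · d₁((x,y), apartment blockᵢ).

(7, 7)

Manhattan distance separates: Σwᵢ(|x−xᵢ|+|y−yᵢ|) = Σwᵢ|x−xᵢ| + Σwᵢ|y−yᵢ|, so x and y are optimised independently as 1-D weighted medians.
Total weight W = 315; half = 157.5.
x-coordinate, sorted with cumulative weight:
  x=5 (Westmoor, w=120) cum 120
  x=7 (Southcross, w=110) cum 230  ← median
  x=8 (Northgate, w=25) cum 255
  x=10 (Eastvale, w=60) cum 315
⇒ x* = 7
y-coordinate, sorted with cumulative weight:
  y=2 (Northgate, w=25) cum 25
  y=5 (Westmoor, w=120) cum 145
  y=7 (Eastvale, w=60) cum 205  ← median
  y=8 (Southcross, w=110) cum 315
⇒ y* = 7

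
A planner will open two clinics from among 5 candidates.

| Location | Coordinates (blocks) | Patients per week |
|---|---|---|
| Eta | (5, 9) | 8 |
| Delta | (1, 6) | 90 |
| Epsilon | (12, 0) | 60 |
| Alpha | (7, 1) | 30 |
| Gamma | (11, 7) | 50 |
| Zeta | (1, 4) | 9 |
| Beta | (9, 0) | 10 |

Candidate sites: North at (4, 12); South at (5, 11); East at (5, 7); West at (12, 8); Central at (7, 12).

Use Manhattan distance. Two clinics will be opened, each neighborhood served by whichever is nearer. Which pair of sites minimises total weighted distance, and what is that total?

Evaluate every pair (each demand assigned to the nearer of the two):
  {East, West}: total = 1459
  {South, West}: total = 1975
  {North, West}: total = 1991
  {North, East}: total = 2019
  {South, East}: total = 2019
  {East, Central}: total = 2019
  {West, Central}: total = 2266
  {South, Central}: total = 2865
  {North, Central}: total = 2881
  {North, South}: total = 3015
Best pair: {East, West} with total 1459.

{East, West}, total 1459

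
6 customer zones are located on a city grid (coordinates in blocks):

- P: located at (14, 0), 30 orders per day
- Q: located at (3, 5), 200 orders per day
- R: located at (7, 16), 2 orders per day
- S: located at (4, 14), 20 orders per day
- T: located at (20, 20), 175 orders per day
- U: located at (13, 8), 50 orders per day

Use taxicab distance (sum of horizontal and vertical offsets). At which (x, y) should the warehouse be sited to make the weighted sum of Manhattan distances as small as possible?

(13, 8)

Manhattan distance separates: Σwᵢ(|x−xᵢ|+|y−yᵢ|) = Σwᵢ|x−xᵢ| + Σwᵢ|y−yᵢ|, so x and y are optimised independently as 1-D weighted medians.
Total weight W = 477; half = 238.5.
x-coordinate, sorted with cumulative weight:
  x=3 (Q, w=200) cum 200
  x=4 (S, w=20) cum 220
  x=7 (R, w=2) cum 222
  x=13 (U, w=50) cum 272  ← median
  x=14 (P, w=30) cum 302
  x=20 (T, w=175) cum 477
⇒ x* = 13
y-coordinate, sorted with cumulative weight:
  y=0 (P, w=30) cum 30
  y=5 (Q, w=200) cum 230
  y=8 (U, w=50) cum 280  ← median
  y=14 (S, w=20) cum 300
  y=16 (R, w=2) cum 302
  y=20 (T, w=175) cum 477
⇒ y* = 8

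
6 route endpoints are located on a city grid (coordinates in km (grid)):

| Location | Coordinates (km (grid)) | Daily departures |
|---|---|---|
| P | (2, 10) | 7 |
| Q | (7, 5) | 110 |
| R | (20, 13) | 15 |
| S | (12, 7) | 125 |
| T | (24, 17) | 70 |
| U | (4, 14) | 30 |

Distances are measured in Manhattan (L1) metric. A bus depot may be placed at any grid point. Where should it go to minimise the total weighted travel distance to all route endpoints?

Manhattan distance separates: Σwᵢ(|x−xᵢ|+|y−yᵢ|) = Σwᵢ|x−xᵢ| + Σwᵢ|y−yᵢ|, so x and y are optimised independently as 1-D weighted medians.
Total weight W = 357; half = 178.5.
x-coordinate, sorted with cumulative weight:
  x=2 (P, w=7) cum 7
  x=4 (U, w=30) cum 37
  x=7 (Q, w=110) cum 147
  x=12 (S, w=125) cum 272  ← median
  x=20 (R, w=15) cum 287
  x=24 (T, w=70) cum 357
⇒ x* = 12
y-coordinate, sorted with cumulative weight:
  y=5 (Q, w=110) cum 110
  y=7 (S, w=125) cum 235  ← median
  y=10 (P, w=7) cum 242
  y=13 (R, w=15) cum 257
  y=14 (U, w=30) cum 287
  y=17 (T, w=70) cum 357
⇒ y* = 7

(12, 7)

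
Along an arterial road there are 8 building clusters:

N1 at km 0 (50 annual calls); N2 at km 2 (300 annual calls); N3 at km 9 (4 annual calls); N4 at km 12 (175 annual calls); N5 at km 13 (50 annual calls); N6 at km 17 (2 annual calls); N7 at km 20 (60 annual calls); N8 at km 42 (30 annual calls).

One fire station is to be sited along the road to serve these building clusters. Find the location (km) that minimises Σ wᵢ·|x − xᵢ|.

x = 2

For a sum of weighted absolute distances on a line, the optimum is the weighted median (not the mean). Total weight W = 671; half-weight = 335.5.
Sort by position and accumulate weight:
  km 0 (N1, w=50) → cum 50
  km 2 (N2, w=300) → cum 350  ≥ 335.5 → median here
  km 9 (N3, w=4) → cum 354
  km 12 (N4, w=175) → cum 529
  km 13 (N5, w=50) → cum 579
  km 17 (N6, w=2) → cum 581
  km 20 (N7, w=60) → cum 641
  km 42 (N8, w=30) → cum 671
Optimal location: km 2.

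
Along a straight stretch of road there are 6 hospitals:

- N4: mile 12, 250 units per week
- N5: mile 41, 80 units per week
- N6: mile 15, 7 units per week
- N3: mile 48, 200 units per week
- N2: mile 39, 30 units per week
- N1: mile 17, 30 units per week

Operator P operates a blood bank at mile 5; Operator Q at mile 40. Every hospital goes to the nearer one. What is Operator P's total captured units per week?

287

The indifferent point is the midpoint (5+40)/2 = 22.5; hospitals left of it (closer to Operator P at 5) go to Operator P, those right go to Operator Q.
  N4 at 12 (w=250) → Operator P
  N6 at 15 (w=7) → Operator P
  N1 at 17 (w=30) → Operator P
  N2 at 39 (w=30) → Operator Q
  N5 at 41 (w=80) → Operator Q
  N3 at 48 (w=200) → Operator Q
Operator P captures 287; Operator Q captures 310.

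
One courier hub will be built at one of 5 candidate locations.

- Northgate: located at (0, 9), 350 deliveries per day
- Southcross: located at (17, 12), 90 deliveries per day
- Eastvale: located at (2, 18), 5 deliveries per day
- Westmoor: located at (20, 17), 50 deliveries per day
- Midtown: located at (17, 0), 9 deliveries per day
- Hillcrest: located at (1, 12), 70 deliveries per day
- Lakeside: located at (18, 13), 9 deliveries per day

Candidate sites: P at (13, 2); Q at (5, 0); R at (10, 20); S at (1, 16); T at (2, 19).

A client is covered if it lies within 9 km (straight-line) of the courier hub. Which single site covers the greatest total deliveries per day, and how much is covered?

Coverage radius r = 9 km; a point is covered iff (Δx)²+(Δy)² ≤ 9² = 81.
  P (13, 2): covers {Midtown} → 9
  Q (5, 0): covers {none} → 0
  R (10, 20): covers {Eastvale} → 5
  S (1, 16): covers {Northgate, Eastvale, Hillcrest} → 425
  T (2, 19): covers {Eastvale, Hillcrest} → 75
Maximum coverage at S: 425 deliveries per day.

S, covering 425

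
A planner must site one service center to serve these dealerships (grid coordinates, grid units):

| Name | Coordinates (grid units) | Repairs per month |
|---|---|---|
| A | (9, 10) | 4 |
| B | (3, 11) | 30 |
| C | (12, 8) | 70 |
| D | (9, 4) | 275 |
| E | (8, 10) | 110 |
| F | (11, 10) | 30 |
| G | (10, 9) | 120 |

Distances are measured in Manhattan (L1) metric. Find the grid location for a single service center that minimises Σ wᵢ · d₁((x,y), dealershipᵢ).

(9, 8)

Manhattan distance separates: Σwᵢ(|x−xᵢ|+|y−yᵢ|) = Σwᵢ|x−xᵢ| + Σwᵢ|y−yᵢ|, so x and y are optimised independently as 1-D weighted medians.
Total weight W = 639; half = 319.5.
x-coordinate, sorted with cumulative weight:
  x=3 (B, w=30) cum 30
  x=8 (E, w=110) cum 140
  x=9 (A, w=4) cum 144
  x=9 (D, w=275) cum 419  ← median
  x=10 (G, w=120) cum 539
  x=11 (F, w=30) cum 569
  x=12 (C, w=70) cum 639
⇒ x* = 9
y-coordinate, sorted with cumulative weight:
  y=4 (D, w=275) cum 275
  y=8 (C, w=70) cum 345  ← median
  y=9 (G, w=120) cum 465
  y=10 (A, w=4) cum 469
  y=10 (E, w=110) cum 579
  y=10 (F, w=30) cum 609
  y=11 (B, w=30) cum 639
⇒ y* = 8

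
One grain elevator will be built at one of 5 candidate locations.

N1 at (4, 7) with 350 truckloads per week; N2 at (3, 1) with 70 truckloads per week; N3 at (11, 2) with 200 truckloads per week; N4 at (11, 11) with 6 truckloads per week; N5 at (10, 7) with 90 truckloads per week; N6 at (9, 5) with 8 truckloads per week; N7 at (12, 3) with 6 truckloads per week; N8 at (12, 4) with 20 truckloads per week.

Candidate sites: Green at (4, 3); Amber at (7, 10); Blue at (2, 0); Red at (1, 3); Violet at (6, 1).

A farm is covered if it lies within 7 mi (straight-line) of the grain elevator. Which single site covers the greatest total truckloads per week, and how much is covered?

Violet, covering 654

Coverage radius r = 7 mi; a point is covered iff (Δx)²+(Δy)² ≤ 7² = 49.
  Green (4, 3): covers {N1, N2, N6} → 428
  Amber (7, 10): covers {N1, N4, N5, N6} → 454
  Blue (2, 0): covers {N2} → 70
  Red (1, 3): covers {N1, N2} → 420
  Violet (6, 1): covers {N1, N2, N3, N6, N7, N8} → 654
Maximum coverage at Violet: 654 truckloads per week.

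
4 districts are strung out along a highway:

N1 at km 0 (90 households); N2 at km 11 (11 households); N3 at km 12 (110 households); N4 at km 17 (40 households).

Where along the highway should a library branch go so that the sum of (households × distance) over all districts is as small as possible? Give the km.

x = 12

For a sum of weighted absolute distances on a line, the optimum is the weighted median (not the mean). Total weight W = 251; half-weight = 125.5.
Sort by position and accumulate weight:
  km 0 (N1, w=90) → cum 90
  km 11 (N2, w=11) → cum 101
  km 12 (N3, w=110) → cum 211  ≥ 125.5 → median here
  km 17 (N4, w=40) → cum 251
Optimal location: km 12.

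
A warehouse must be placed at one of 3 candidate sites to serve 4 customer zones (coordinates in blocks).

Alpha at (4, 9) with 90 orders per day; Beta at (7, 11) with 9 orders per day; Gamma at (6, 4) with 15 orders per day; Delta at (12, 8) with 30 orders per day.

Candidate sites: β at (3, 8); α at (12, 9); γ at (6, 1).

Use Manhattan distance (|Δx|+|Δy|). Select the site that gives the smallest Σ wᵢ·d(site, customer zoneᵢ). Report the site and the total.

β, total 618 blocks

Total weighted distance at each candidate:
  β (3, 8): total = 618
  α (12, 9): total = 978
  γ (6, 1): total = 1434
Minimum is at β with total 618 blocks.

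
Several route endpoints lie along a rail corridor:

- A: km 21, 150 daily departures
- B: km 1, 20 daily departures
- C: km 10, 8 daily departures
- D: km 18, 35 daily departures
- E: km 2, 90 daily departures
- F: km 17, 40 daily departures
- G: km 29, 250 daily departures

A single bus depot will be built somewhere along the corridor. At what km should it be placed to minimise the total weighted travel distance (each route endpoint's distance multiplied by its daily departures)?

x = 21

For a sum of weighted absolute distances on a line, the optimum is the weighted median (not the mean). Total weight W = 593; half-weight = 296.5.
Sort by position and accumulate weight:
  km 1 (B, w=20) → cum 20
  km 2 (E, w=90) → cum 110
  km 10 (C, w=8) → cum 118
  km 17 (F, w=40) → cum 158
  km 18 (D, w=35) → cum 193
  km 21 (A, w=150) → cum 343  ≥ 296.5 → median here
  km 29 (G, w=250) → cum 593
Optimal location: km 21.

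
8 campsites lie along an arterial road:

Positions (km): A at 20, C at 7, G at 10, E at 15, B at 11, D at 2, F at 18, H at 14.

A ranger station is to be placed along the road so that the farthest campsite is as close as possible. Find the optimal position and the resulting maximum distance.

location 11, max distance 9

The 1-center on a line is the midpoint of the two extreme points: leftmost at 2, rightmost at 20.
Optimal location = (2 + 20)/2 = 11; maximum distance = (20 − 2)/2 = 9.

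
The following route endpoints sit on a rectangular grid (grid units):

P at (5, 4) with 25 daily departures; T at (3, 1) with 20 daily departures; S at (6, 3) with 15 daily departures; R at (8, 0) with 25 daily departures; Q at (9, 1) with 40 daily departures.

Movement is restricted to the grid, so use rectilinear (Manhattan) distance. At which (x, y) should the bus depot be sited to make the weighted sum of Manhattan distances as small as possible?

(8, 1)

Manhattan distance separates: Σwᵢ(|x−xᵢ|+|y−yᵢ|) = Σwᵢ|x−xᵢ| + Σwᵢ|y−yᵢ|, so x and y are optimised independently as 1-D weighted medians.
Total weight W = 125; half = 62.5.
x-coordinate, sorted with cumulative weight:
  x=3 (T, w=20) cum 20
  x=5 (P, w=25) cum 45
  x=6 (S, w=15) cum 60
  x=8 (R, w=25) cum 85  ← median
  x=9 (Q, w=40) cum 125
⇒ x* = 8
y-coordinate, sorted with cumulative weight:
  y=0 (R, w=25) cum 25
  y=1 (T, w=20) cum 45
  y=1 (Q, w=40) cum 85  ← median
  y=3 (S, w=15) cum 100
  y=4 (P, w=25) cum 125
⇒ y* = 1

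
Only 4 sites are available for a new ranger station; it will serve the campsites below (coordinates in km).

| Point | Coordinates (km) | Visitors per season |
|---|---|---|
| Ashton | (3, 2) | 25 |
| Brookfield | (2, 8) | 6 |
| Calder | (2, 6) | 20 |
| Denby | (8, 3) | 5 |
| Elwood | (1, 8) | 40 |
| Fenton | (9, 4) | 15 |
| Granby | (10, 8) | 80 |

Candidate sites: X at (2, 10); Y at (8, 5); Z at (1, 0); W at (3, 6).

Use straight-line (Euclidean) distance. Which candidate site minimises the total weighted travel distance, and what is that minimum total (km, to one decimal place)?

Y, total 932.0 km

Total weighted distance at each candidate:
  X (2, 10): total = 1227.1
  Y (8, 5): total = 932.0
  Z (1, 0): total = 1696.3
  W (3, 6): total = 953.0
Minimum is at Y with total 932.0 km.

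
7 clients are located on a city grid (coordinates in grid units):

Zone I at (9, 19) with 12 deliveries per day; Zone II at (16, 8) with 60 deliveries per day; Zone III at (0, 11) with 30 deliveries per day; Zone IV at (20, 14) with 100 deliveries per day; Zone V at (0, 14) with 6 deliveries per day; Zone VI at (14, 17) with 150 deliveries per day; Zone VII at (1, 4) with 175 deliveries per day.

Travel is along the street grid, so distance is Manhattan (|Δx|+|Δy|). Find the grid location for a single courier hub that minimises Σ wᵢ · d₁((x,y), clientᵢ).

Manhattan distance separates: Σwᵢ(|x−xᵢ|+|y−yᵢ|) = Σwᵢ|x−xᵢ| + Σwᵢ|y−yᵢ|, so x and y are optimised independently as 1-D weighted medians.
Total weight W = 533; half = 266.5.
x-coordinate, sorted with cumulative weight:
  x=0 (Zone III, w=30) cum 30
  x=0 (Zone V, w=6) cum 36
  x=1 (Zone VII, w=175) cum 211
  x=9 (Zone I, w=12) cum 223
  x=14 (Zone VI, w=150) cum 373  ← median
  x=16 (Zone II, w=60) cum 433
  x=20 (Zone IV, w=100) cum 533
⇒ x* = 14
y-coordinate, sorted with cumulative weight:
  y=4 (Zone VII, w=175) cum 175
  y=8 (Zone II, w=60) cum 235
  y=11 (Zone III, w=30) cum 265
  y=14 (Zone IV, w=100) cum 365  ← median
  y=14 (Zone V, w=6) cum 371
  y=17 (Zone VI, w=150) cum 521
  y=19 (Zone I, w=12) cum 533
⇒ y* = 14

(14, 14)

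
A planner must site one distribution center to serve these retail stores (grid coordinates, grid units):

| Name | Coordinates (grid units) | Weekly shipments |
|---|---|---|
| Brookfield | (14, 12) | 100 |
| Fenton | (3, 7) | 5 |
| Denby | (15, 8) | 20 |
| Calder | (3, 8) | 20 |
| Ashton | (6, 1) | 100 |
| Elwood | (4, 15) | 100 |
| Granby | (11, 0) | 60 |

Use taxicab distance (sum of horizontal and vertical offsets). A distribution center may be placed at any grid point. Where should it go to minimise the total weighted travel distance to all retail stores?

(6, 8)

Manhattan distance separates: Σwᵢ(|x−xᵢ|+|y−yᵢ|) = Σwᵢ|x−xᵢ| + Σwᵢ|y−yᵢ|, so x and y are optimised independently as 1-D weighted medians.
Total weight W = 405; half = 202.5.
x-coordinate, sorted with cumulative weight:
  x=3 (Fenton, w=5) cum 5
  x=3 (Calder, w=20) cum 25
  x=4 (Elwood, w=100) cum 125
  x=6 (Ashton, w=100) cum 225  ← median
  x=11 (Granby, w=60) cum 285
  x=14 (Brookfield, w=100) cum 385
  x=15 (Denby, w=20) cum 405
⇒ x* = 6
y-coordinate, sorted with cumulative weight:
  y=0 (Granby, w=60) cum 60
  y=1 (Ashton, w=100) cum 160
  y=7 (Fenton, w=5) cum 165
  y=8 (Denby, w=20) cum 185
  y=8 (Calder, w=20) cum 205  ← median
  y=12 (Brookfield, w=100) cum 305
  y=15 (Elwood, w=100) cum 405
⇒ y* = 8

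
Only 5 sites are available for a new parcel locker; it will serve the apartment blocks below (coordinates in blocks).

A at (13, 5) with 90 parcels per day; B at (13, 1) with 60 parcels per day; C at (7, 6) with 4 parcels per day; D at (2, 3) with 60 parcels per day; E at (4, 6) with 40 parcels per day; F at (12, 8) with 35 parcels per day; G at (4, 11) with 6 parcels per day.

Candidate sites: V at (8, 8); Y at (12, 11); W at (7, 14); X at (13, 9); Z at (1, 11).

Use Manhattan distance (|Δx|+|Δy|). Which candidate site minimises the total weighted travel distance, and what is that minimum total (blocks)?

X, total 2512 blocks

Total weighted distance at each candidate:
  V (8, 8): total = 2534
  Y (12, 11): total = 3083
  W (7, 14): total = 4343
  X (13, 9): total = 2512
  Z (1, 11): total = 4352
Minimum is at X with total 2512 blocks.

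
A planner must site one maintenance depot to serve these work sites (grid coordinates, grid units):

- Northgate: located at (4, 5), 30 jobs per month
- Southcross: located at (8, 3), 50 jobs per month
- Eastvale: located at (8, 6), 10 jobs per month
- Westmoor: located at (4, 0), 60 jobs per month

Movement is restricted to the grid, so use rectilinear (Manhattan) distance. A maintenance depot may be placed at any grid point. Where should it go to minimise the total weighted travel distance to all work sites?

(4, 3)

Manhattan distance separates: Σwᵢ(|x−xᵢ|+|y−yᵢ|) = Σwᵢ|x−xᵢ| + Σwᵢ|y−yᵢ|, so x and y are optimised independently as 1-D weighted medians.
Total weight W = 150; half = 75.
x-coordinate, sorted with cumulative weight:
  x=4 (Northgate, w=30) cum 30
  x=4 (Westmoor, w=60) cum 90  ← median
  x=8 (Southcross, w=50) cum 140
  x=8 (Eastvale, w=10) cum 150
⇒ x* = 4
y-coordinate, sorted with cumulative weight:
  y=0 (Westmoor, w=60) cum 60
  y=3 (Southcross, w=50) cum 110  ← median
  y=5 (Northgate, w=30) cum 140
  y=6 (Eastvale, w=10) cum 150
⇒ y* = 3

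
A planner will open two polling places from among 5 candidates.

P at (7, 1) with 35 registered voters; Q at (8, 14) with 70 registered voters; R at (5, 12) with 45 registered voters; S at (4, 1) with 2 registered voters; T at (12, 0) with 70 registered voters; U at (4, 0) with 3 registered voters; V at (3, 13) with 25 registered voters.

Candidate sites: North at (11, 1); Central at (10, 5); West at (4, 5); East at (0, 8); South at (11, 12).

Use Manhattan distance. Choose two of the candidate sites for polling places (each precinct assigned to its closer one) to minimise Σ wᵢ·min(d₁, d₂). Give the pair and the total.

Evaluate every pair (each demand assigned to the nearer of the two):
  {North, South}: total = 1163
  {Central, South}: total = 1633
  {North, West}: total = 1798
  {North, East}: total = 1903
  {North, Central}: total = 2003
  {West, South}: total = 2023
  {Central, West}: total = 2113
  {Central, East}: total = 2163
  {East, South}: total = 2278
  {West, East}: total = 2648
Best pair: {North, South} with total 1163.

{North, South}, total 1163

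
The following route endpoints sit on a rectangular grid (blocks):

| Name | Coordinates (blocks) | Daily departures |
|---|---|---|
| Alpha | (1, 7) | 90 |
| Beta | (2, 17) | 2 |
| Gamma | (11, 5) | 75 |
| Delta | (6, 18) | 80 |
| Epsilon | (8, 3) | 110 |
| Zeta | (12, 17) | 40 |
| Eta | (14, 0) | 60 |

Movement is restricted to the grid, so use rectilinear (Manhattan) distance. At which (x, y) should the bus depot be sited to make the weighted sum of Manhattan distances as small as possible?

Manhattan distance separates: Σwᵢ(|x−xᵢ|+|y−yᵢ|) = Σwᵢ|x−xᵢ| + Σwᵢ|y−yᵢ|, so x and y are optimised independently as 1-D weighted medians.
Total weight W = 457; half = 228.5.
x-coordinate, sorted with cumulative weight:
  x=1 (Alpha, w=90) cum 90
  x=2 (Beta, w=2) cum 92
  x=6 (Delta, w=80) cum 172
  x=8 (Epsilon, w=110) cum 282  ← median
  x=11 (Gamma, w=75) cum 357
  x=12 (Zeta, w=40) cum 397
  x=14 (Eta, w=60) cum 457
⇒ x* = 8
y-coordinate, sorted with cumulative weight:
  y=0 (Eta, w=60) cum 60
  y=3 (Epsilon, w=110) cum 170
  y=5 (Gamma, w=75) cum 245  ← median
  y=7 (Alpha, w=90) cum 335
  y=17 (Beta, w=2) cum 337
  y=17 (Zeta, w=40) cum 377
  y=18 (Delta, w=80) cum 457
⇒ y* = 5

(8, 5)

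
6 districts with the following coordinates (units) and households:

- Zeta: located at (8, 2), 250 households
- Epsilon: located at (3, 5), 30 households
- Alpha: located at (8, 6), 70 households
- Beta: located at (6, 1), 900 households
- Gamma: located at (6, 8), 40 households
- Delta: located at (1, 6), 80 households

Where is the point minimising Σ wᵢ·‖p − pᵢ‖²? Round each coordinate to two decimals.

(6.11, 2.02)

The minimiser of Σwᵢ‖p−pᵢ‖² is the weighted centroid p* = (Σwᵢpᵢ)/(Σwᵢ).
Σwᵢ = 1370.
Σwᵢxᵢ = 250·8 + 30·3 + 70·8 + 900·6 + 40·6 + 80·1 = 8370.
Σwᵢyᵢ = 250·2 + 30·5 + 70·6 + 900·1 + 40·8 + 80·6 = 2770.
x* = 8370/1370 = 6.11, y* = 2770/1370 = 2.02.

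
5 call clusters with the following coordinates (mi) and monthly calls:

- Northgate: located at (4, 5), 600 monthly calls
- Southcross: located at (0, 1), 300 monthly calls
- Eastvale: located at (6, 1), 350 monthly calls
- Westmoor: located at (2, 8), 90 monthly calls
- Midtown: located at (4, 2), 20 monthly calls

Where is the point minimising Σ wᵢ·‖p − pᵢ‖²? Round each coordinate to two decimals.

(3.50, 3.24)

The minimiser of Σwᵢ‖p−pᵢ‖² is the weighted centroid p* = (Σwᵢpᵢ)/(Σwᵢ).
Σwᵢ = 1360.
Σwᵢxᵢ = 600·4 + 300·0 + 350·6 + 90·2 + 20·4 = 4760.
Σwᵢyᵢ = 600·5 + 300·1 + 350·1 + 90·8 + 20·2 = 4410.
x* = 4760/1360 = 3.50, y* = 4410/1360 = 3.24.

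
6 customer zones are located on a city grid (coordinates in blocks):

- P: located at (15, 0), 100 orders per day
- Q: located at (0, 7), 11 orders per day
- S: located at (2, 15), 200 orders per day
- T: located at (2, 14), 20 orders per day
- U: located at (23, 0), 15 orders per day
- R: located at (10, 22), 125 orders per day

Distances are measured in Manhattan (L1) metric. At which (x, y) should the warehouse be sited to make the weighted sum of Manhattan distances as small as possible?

(10, 15)

Manhattan distance separates: Σwᵢ(|x−xᵢ|+|y−yᵢ|) = Σwᵢ|x−xᵢ| + Σwᵢ|y−yᵢ|, so x and y are optimised independently as 1-D weighted medians.
Total weight W = 471; half = 235.5.
x-coordinate, sorted with cumulative weight:
  x=0 (Q, w=11) cum 11
  x=2 (S, w=200) cum 211
  x=2 (T, w=20) cum 231
  x=10 (R, w=125) cum 356  ← median
  x=15 (P, w=100) cum 456
  x=23 (U, w=15) cum 471
⇒ x* = 10
y-coordinate, sorted with cumulative weight:
  y=0 (P, w=100) cum 100
  y=0 (U, w=15) cum 115
  y=7 (Q, w=11) cum 126
  y=14 (T, w=20) cum 146
  y=15 (S, w=200) cum 346  ← median
  y=22 (R, w=125) cum 471
⇒ y* = 15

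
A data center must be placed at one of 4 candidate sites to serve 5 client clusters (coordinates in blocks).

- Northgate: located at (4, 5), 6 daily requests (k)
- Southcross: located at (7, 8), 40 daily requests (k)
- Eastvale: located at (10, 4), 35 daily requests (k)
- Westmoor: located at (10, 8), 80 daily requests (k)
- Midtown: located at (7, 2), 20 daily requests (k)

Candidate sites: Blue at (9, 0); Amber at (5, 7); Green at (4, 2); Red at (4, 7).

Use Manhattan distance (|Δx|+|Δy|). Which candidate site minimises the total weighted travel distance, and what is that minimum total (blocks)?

Total weighted distance at each candidate:
  Blue (9, 0): total = 1435
  Amber (5, 7): total = 1038
  Green (4, 2): total = 1678
  Red (4, 7): total = 1207
Minimum is at Amber with total 1038 blocks.

Amber, total 1038 blocks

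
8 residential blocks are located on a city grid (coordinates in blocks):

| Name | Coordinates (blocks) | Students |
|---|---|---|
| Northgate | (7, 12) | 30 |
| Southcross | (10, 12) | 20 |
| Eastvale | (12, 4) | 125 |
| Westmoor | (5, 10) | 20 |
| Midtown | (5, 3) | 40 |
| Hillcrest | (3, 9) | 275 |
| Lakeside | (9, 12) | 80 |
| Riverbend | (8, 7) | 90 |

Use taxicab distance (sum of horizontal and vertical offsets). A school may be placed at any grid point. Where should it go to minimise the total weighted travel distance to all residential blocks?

Manhattan distance separates: Σwᵢ(|x−xᵢ|+|y−yᵢ|) = Σwᵢ|x−xᵢ| + Σwᵢ|y−yᵢ|, so x and y are optimised independently as 1-D weighted medians.
Total weight W = 680; half = 340.
x-coordinate, sorted with cumulative weight:
  x=3 (Hillcrest, w=275) cum 275
  x=5 (Westmoor, w=20) cum 295
  x=5 (Midtown, w=40) cum 335
  x=7 (Northgate, w=30) cum 365  ← median
  x=8 (Riverbend, w=90) cum 455
  x=9 (Lakeside, w=80) cum 535
  x=10 (Southcross, w=20) cum 555
  x=12 (Eastvale, w=125) cum 680
⇒ x* = 7
y-coordinate, sorted with cumulative weight:
  y=3 (Midtown, w=40) cum 40
  y=4 (Eastvale, w=125) cum 165
  y=7 (Riverbend, w=90) cum 255
  y=9 (Hillcrest, w=275) cum 530  ← median
  y=10 (Westmoor, w=20) cum 550
  y=12 (Northgate, w=30) cum 580
  y=12 (Southcross, w=20) cum 600
  y=12 (Lakeside, w=80) cum 680
⇒ y* = 9

(7, 9)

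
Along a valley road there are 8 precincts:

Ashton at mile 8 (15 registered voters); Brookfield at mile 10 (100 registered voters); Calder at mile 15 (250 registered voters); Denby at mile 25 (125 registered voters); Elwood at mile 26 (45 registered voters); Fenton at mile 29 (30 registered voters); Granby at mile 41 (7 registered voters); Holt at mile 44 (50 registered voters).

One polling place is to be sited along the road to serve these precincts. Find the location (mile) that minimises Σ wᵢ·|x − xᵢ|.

x = 15

For a sum of weighted absolute distances on a line, the optimum is the weighted median (not the mean). Total weight W = 622; half-weight = 311.
Sort by position and accumulate weight:
  mile 8 (Ashton, w=15) → cum 15
  mile 10 (Brookfield, w=100) → cum 115
  mile 15 (Calder, w=250) → cum 365  ≥ 311 → median here
  mile 25 (Denby, w=125) → cum 490
  mile 26 (Elwood, w=45) → cum 535
  mile 29 (Fenton, w=30) → cum 565
  mile 41 (Granby, w=7) → cum 572
  mile 44 (Holt, w=50) → cum 622
Optimal location: mile 15.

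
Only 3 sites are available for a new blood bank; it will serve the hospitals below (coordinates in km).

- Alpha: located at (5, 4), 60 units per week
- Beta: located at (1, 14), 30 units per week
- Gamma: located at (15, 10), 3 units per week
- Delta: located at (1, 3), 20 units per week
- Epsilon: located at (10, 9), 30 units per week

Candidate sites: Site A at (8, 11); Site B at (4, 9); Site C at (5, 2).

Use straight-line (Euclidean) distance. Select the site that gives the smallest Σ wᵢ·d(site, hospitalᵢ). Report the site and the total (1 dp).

Total weighted distance at each candidate:
  Site A (8, 11): total = 1004.1
  Site B (4, 9): total = 828.2
  Site C (5, 2): total = 878.4
Minimum is at Site B with total 828.2 km.

Site B, total 828.2 km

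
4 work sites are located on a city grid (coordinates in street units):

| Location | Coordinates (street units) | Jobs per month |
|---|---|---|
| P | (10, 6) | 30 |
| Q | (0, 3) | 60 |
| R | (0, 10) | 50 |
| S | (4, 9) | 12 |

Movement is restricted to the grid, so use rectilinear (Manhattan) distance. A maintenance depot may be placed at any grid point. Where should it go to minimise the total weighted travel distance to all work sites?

(0, 6)

Manhattan distance separates: Σwᵢ(|x−xᵢ|+|y−yᵢ|) = Σwᵢ|x−xᵢ| + Σwᵢ|y−yᵢ|, so x and y are optimised independently as 1-D weighted medians.
Total weight W = 152; half = 76.
x-coordinate, sorted with cumulative weight:
  x=0 (Q, w=60) cum 60
  x=0 (R, w=50) cum 110  ← median
  x=4 (S, w=12) cum 122
  x=10 (P, w=30) cum 152
⇒ x* = 0
y-coordinate, sorted with cumulative weight:
  y=3 (Q, w=60) cum 60
  y=6 (P, w=30) cum 90  ← median
  y=9 (S, w=12) cum 102
  y=10 (R, w=50) cum 152
⇒ y* = 6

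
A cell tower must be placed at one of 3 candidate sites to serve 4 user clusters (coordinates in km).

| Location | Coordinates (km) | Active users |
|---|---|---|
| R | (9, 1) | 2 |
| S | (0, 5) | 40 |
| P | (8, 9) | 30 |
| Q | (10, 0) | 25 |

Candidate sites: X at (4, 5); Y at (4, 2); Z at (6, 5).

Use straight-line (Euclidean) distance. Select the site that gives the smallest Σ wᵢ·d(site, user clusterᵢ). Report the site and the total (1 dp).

Total weighted distance at each candidate:
  X (4, 5): total = 537.8
  Y (4, 2): total = 610.2
  Z (6, 5): total = 544.2
Minimum is at X with total 537.8 km.

X, total 537.8 km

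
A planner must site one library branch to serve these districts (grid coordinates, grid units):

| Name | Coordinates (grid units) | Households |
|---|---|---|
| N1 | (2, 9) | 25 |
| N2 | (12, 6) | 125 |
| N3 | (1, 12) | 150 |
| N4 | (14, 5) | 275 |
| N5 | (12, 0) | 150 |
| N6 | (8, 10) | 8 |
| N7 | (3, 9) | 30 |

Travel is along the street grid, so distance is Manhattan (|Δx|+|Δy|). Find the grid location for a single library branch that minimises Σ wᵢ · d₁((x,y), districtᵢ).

(12, 5)

Manhattan distance separates: Σwᵢ(|x−xᵢ|+|y−yᵢ|) = Σwᵢ|x−xᵢ| + Σwᵢ|y−yᵢ|, so x and y are optimised independently as 1-D weighted medians.
Total weight W = 763; half = 381.5.
x-coordinate, sorted with cumulative weight:
  x=1 (N3, w=150) cum 150
  x=2 (N1, w=25) cum 175
  x=3 (N7, w=30) cum 205
  x=8 (N6, w=8) cum 213
  x=12 (N2, w=125) cum 338
  x=12 (N5, w=150) cum 488  ← median
  x=14 (N4, w=275) cum 763
⇒ x* = 12
y-coordinate, sorted with cumulative weight:
  y=0 (N5, w=150) cum 150
  y=5 (N4, w=275) cum 425  ← median
  y=6 (N2, w=125) cum 550
  y=9 (N1, w=25) cum 575
  y=9 (N7, w=30) cum 605
  y=10 (N6, w=8) cum 613
  y=12 (N3, w=150) cum 763
⇒ y* = 5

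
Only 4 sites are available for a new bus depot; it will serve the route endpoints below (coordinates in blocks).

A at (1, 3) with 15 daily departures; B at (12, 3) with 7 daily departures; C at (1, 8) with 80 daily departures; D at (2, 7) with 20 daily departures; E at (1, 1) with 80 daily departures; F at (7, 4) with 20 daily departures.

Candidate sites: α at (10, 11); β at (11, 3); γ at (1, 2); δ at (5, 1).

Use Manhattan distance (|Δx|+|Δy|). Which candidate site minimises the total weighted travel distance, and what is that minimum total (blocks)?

γ, total 939 blocks

Total weighted distance at each candidate:
  α (10, 11): total = 3245
  β (11, 3): total = 2677
  γ (1, 2): total = 939
  δ (5, 1): total = 1633
Minimum is at γ with total 939 blocks.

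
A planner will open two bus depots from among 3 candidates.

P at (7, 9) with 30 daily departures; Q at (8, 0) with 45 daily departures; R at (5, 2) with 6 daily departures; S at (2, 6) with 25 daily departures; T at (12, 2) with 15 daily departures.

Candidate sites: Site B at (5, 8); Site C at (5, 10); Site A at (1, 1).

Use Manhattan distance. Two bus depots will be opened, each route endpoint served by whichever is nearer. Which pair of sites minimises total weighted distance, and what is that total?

{Site B, Site A}, total 785

Evaluate every pair (each demand assigned to the nearer of the two):
  {Site B, Site A}: total = 785
  {Site C, Site A}: total = 810
  {Site B, Site C}: total = 941
Best pair: {Site B, Site A} with total 785.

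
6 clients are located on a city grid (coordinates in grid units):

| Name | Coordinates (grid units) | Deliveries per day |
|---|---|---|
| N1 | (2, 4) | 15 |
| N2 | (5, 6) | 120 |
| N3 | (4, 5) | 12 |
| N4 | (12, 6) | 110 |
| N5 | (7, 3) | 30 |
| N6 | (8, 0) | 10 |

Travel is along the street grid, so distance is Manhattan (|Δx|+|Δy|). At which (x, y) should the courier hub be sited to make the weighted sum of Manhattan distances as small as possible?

Manhattan distance separates: Σwᵢ(|x−xᵢ|+|y−yᵢ|) = Σwᵢ|x−xᵢ| + Σwᵢ|y−yᵢ|, so x and y are optimised independently as 1-D weighted medians.
Total weight W = 297; half = 148.5.
x-coordinate, sorted with cumulative weight:
  x=2 (N1, w=15) cum 15
  x=4 (N3, w=12) cum 27
  x=5 (N2, w=120) cum 147
  x=7 (N5, w=30) cum 177  ← median
  x=8 (N6, w=10) cum 187
  x=12 (N4, w=110) cum 297
⇒ x* = 7
y-coordinate, sorted with cumulative weight:
  y=0 (N6, w=10) cum 10
  y=3 (N5, w=30) cum 40
  y=4 (N1, w=15) cum 55
  y=5 (N3, w=12) cum 67
  y=6 (N2, w=120) cum 187  ← median
  y=6 (N4, w=110) cum 297
⇒ y* = 6

(7, 6)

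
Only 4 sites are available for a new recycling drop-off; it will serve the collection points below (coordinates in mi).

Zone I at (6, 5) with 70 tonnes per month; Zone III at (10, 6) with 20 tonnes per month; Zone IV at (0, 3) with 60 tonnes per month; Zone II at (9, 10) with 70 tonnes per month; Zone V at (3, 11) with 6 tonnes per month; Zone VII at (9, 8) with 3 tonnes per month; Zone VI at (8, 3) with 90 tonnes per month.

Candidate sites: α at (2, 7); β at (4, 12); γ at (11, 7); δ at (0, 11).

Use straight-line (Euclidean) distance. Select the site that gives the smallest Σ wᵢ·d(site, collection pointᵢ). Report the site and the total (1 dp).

Total weighted distance at each candidate:
  α (2, 7): total = 1970.7
  β (4, 12): total = 2561.3
  γ (11, 7): total = 1870.3
  δ (0, 11): total = 2996.1
Minimum is at γ with total 1870.3 mi.

γ, total 1870.3 mi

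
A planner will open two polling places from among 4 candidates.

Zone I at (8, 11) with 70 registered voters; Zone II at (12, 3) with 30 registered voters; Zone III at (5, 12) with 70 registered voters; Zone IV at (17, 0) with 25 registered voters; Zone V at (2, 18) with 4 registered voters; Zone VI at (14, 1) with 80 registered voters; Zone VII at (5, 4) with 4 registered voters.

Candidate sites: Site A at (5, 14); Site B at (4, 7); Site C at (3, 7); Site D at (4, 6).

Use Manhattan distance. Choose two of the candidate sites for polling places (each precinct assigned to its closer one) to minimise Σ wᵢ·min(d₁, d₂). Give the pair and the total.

{Site A, Site D}, total 2605

Evaluate every pair (each demand assigned to the nearer of the two):
  {Site A, Site D}: total = 2605
  {Site A, Site B}: total = 2744
  {Site A, Site C}: total = 2883
  {Site B, Site D}: total = 3049
  {Site B, Site C}: total = 3184
  {Site C, Site D}: total = 3185
Best pair: {Site A, Site D} with total 2605.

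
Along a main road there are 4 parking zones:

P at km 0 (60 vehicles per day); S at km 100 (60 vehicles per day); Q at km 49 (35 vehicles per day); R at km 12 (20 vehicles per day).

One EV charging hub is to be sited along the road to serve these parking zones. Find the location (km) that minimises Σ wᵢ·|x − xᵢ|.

For a sum of weighted absolute distances on a line, the optimum is the weighted median (not the mean). Total weight W = 175; half-weight = 87.5.
Sort by position and accumulate weight:
  km 0 (P, w=60) → cum 60
  km 12 (R, w=20) → cum 80
  km 49 (Q, w=35) → cum 115  ≥ 87.5 → median here
  km 100 (S, w=60) → cum 175
Optimal location: km 49.

x = 49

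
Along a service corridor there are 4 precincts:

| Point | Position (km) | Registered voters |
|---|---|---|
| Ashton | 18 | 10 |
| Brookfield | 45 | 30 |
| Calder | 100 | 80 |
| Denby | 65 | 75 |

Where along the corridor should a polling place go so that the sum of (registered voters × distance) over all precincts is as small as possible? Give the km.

x = 65

For a sum of weighted absolute distances on a line, the optimum is the weighted median (not the mean). Total weight W = 195; half-weight = 97.5.
Sort by position and accumulate weight:
  km 18 (Ashton, w=10) → cum 10
  km 45 (Brookfield, w=30) → cum 40
  km 65 (Denby, w=75) → cum 115  ≥ 97.5 → median here
  km 100 (Calder, w=80) → cum 195
Optimal location: km 65.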